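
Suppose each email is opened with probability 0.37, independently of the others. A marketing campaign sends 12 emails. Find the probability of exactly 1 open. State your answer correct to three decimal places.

0.028

X ~ Binomial(n=12, p=0.37).
P(X=1) = C(12,1) · p^1 · (1−p)^11
= 12 · 0.37 · 0.0062051 = 0.02755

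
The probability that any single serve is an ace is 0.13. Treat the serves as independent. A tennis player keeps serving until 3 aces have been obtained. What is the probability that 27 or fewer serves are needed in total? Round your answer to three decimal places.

0.700

Finishing within 27 serves ⇔ at least 3 successes in the first 27. With X ~ Binomial(27, 0.13), P(Y ≤ 27) = 1 − P(X ≤ 2).
  k=0: C(27,0)·0.13^0·0.87^27 = 0.02328
  k=1: C(27,1)·0.13^1·0.87^26 = 0.09393
  k=2: C(27,2)·0.13^2·0.87^25 = 0.18246
1 − 0.29968 = 0.70032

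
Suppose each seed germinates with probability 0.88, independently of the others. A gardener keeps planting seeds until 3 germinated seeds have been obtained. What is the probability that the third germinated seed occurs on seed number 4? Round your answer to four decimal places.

0.2453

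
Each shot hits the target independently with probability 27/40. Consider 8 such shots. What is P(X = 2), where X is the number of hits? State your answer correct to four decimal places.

X ~ Binomial(n=8, p=0.675).
P(X=2) = C(8,2) · p^2 · (1−p)^6
= 28 · 0.45563 · 0.0011784 = 0.015034

0.0150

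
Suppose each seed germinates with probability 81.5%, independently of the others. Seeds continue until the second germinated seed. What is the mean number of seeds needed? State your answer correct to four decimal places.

2.4540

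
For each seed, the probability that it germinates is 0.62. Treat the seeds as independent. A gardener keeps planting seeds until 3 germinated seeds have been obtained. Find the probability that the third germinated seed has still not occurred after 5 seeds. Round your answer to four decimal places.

0.2835

Needing more than 5 seeds ⇔ fewer than 3 successes in the first 5. With X ~ Binomial(5, 0.62), P(Y > 5) = P(X ≤ 2).
  k=0: C(5,0)·0.62^0·0.38^5 = 0.007924
  k=1: C(5,1)·0.62^1·0.38^4 = 0.064639
  k=2: C(5,2)·0.62^2·0.38^3 = 0.210928
P(X ≤ 2) = 0.283491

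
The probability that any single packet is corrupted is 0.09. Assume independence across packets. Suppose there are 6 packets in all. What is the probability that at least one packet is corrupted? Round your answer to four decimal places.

P(at least one) = 1 − P(none) = 1 − (1 − 0.09)^6
= 1 − 0.567869 = 0.432131

0.4321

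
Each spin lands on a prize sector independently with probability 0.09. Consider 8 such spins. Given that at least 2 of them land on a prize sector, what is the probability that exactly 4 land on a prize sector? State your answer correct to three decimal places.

0.020

X ~ Binomial(8, 0.09). Want P(X=4 | X≥2) = P(X=4) / P(X≥2).
P(X=4) = C(8,4)·0.09^4·0.91^4 = 0.00315
P(X≥2) = 1 − 0.47025 − 0.37207 = 0.15768
Ratio = 0.00315 / 0.15768 = 0.01997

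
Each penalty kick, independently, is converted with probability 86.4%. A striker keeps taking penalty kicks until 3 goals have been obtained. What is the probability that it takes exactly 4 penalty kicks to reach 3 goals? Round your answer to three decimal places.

Y = trial on which the third success occurs; negative binomial, r=3, p=0.864.
P(Y=4) = C(3,2) · p^3 · (1−p)^1
= 3 · 0.64497 · 0.136 = 0.26315

0.263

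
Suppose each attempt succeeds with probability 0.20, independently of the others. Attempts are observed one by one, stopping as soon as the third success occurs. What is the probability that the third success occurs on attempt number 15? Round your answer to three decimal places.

Y = trial on which the third success occurs; negative binomial, r=3, p=0.20.
P(Y=15) = C(14,2) · p^3 · (1−p)^12
= 91 · 0.008 · 0.068719 = 0.05003

0.050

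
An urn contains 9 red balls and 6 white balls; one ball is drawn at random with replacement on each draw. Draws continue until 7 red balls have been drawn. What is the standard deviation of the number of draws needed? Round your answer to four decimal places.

2.7889

Y = total draws until the seventh success; negative binomial with r=7, p=0.60.
SD(Y) = √[r(1−p)/p²] = √(7.777778) = 2.788867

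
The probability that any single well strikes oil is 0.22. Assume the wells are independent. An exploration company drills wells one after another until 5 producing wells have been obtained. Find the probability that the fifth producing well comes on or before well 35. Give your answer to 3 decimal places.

0.910

Finishing within 35 wells ⇔ at least 5 successes in the first 35. With X ~ Binomial(35, 0.22), P(Y ≤ 35) = 1 − P(X ≤ 4).
  k=0: C(35,0)·0.22^0·0.78^35 = 0.00017
  k=1: C(35,1)·0.22^1·0.78^34 = 0.00165
  k=2: C(35,2)·0.22^2·0.78^33 = 0.00792
  k=3: C(35,3)·0.22^3·0.78^32 = 0.02456
  k=4: C(35,4)·0.22^4·0.78^31 = 0.05541
1 − 0.08971 = 0.91029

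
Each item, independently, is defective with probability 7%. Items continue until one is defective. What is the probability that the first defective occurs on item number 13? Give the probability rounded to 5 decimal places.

0.02930

Geometric (trials to first success), p = 0.07.
P(Y = 13) = (1−p)^12 · p = 0.4186 · 0.07 = 0.0293017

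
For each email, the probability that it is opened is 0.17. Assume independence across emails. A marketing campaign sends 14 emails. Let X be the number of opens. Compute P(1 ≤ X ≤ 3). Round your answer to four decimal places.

0.7226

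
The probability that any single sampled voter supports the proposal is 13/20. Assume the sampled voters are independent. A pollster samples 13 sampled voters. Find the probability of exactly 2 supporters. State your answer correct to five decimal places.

X ~ Binomial(n=13, p=0.65).
P(X=2) = C(13,2) · p^2 · (1−p)^11
= 78 · 0.4225 · 9.6549e-06 = 0.0003182

0.00032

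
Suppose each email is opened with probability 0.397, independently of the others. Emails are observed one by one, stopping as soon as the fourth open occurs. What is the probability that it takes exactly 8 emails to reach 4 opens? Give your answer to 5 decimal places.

0.11495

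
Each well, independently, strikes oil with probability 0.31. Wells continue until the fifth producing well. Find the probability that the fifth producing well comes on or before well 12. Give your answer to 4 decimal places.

Finishing within 12 wells ⇔ at least 5 successes in the first 12. With X ~ Binomial(12, 0.31), P(Y ≤ 12) = 1 − P(X ≤ 4).
  k=0: C(12,0)·0.31^0·0.69^12 = 0.011646
  k=1: C(12,1)·0.31^1·0.69^11 = 0.062789
  k=2: C(12,2)·0.31^2·0.69^10 = 0.155152
  k=3: C(12,3)·0.31^3·0.69^9 = 0.232354
  k=4: C(12,4)·0.31^4·0.69^8 = 0.234879
1 − 0.696821 = 0.303179

0.3032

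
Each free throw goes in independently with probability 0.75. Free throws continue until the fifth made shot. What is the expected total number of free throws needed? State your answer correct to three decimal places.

6.667

Y = total free throws until the fifth success; negative binomial with r=5, p=0.75.
E[Y] = r / p = 5 / 0.75 = 6.66667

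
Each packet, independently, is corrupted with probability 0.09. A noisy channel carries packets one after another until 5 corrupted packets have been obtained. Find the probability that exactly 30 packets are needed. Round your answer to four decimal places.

Y = trial on which the fifth success occurs; negative binomial, r=5, p=0.09.
P(Y=30) = C(29,4) · p^5 · (1−p)^25
= 23751 · 5.9049e-06 · 0.094631 = 0.013272

0.0133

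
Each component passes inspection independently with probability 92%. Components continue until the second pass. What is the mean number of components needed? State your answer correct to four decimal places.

2.1739

Y = total components until the second success; negative binomial with r=2, p=0.92.
E[Y] = r / p = 2 / 0.92 = 2.173913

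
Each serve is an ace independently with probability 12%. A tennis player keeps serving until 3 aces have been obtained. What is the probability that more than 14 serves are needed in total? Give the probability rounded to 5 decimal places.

0.76848

Needing more than 14 serves ⇔ fewer than 3 successes in the first 14. With X ~ Binomial(14, 0.12), P(Y > 14) = P(X ≤ 2).
  k=0: C(14,0)·0.12^0·0.88^14 = 0.1670157
  k=1: C(14,1)·0.12^1·0.88^13 = 0.3188482
  k=2: C(14,2)·0.12^2·0.88^12 = 0.2826155
P(X ≤ 2) = 0.7684795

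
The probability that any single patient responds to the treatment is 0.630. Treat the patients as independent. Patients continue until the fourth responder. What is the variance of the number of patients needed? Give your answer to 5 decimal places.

Y = total patients until the fourth success; negative binomial with r=4, p=0.63.
Var(Y) = r(1−p)/p² = 4·0.37 / 0.63² = 3.7288990

3.72890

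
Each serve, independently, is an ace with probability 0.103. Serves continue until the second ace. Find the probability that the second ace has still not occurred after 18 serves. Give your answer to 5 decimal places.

0.43347

Needing more than 18 serves ⇔ fewer than 2 successes in the first 18. With X ~ Binomial(18, 0.103), P(Y > 18) = P(X ≤ 1).
  k=0: C(18,0)·0.103^0·0.897^18 = 0.1413396
  k=1: C(18,1)·0.103^1·0.897^17 = 0.2921334
P(X ≤ 1) = 0.4334731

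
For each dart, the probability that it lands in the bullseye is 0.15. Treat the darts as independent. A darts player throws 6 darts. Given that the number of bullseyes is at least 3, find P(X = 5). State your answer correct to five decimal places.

0.00818

X ~ Binomial(6, 0.15). Want P(X=5 | X≥3) = P(X=5) / P(X≥3).
P(X=5) = C(6,5)·0.15^5·0.85^1 = 0.0003873
P(X≥3) = 1 − 0.3771495 − 0.3993348 − 0.1761771 = 0.0473386
Ratio = 0.0003873 / 0.0473386 = 0.0081811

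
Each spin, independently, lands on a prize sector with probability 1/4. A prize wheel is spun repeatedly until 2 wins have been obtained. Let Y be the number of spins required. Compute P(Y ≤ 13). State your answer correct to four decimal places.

Finishing within 13 spins ⇔ at least 2 successes in the first 13. With X ~ Binomial(13, 0.25), P(Y ≤ 13) = 1 − P(X ≤ 1).
  k=0: C(13,0)·0.25^0·0.75^13 = 0.023757
  k=1: C(13,1)·0.25^1·0.75^12 = 0.102948
1 − 0.126705 = 0.873295

0.8733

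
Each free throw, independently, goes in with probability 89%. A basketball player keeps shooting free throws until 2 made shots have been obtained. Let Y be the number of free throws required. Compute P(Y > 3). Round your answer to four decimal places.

Needing more than 3 free throws ⇔ fewer than 2 successes in the first 3. With X ~ Binomial(3, 0.89), P(Y > 3) = P(X ≤ 1).
  k=0: C(3,0)·0.89^0·0.11^3 = 0.001331
  k=1: C(3,1)·0.89^1·0.11^2 = 0.032307
P(X ≤ 1) = 0.033638

0.0336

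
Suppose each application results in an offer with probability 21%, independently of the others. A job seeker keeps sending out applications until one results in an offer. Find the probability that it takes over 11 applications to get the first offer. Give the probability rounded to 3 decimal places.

Y = number of applications to the first success; geometric, p = 0.21.
P(Y > 11) = P(first 11 all fail) = (1−p)^11 = 0.07480

0.075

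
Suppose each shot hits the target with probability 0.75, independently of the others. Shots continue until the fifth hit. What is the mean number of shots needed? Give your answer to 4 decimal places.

6.6667

Y = total shots until the fifth success; negative binomial with r=5, p=0.75.
E[Y] = r / p = 5 / 0.75 = 6.666667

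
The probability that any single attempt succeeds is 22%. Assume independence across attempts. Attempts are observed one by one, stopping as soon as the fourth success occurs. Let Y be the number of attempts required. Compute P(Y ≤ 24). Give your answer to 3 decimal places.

Finishing within 24 attempts ⇔ at least 4 successes in the first 24. With X ~ Binomial(24, 0.22), P(Y ≤ 24) = 1 − P(X ≤ 3).
  k=0: C(24,0)·0.22^0·0.78^24 = 0.00257
  k=1: C(24,1)·0.22^1·0.78^23 = 0.01741
  k=2: C(24,2)·0.22^2·0.78^22 = 0.05647
  k=3: C(24,3)·0.22^3·0.78^21 = 0.11681
1 − 0.19326 = 0.80674

0.807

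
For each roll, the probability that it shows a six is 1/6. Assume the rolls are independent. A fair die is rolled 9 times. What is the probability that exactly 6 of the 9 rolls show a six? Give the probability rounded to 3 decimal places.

X ~ Binomial(n=9, p=0.166667).
P(X=6) = C(9,6) · p^6 · (1−p)^3
= 84 · 2.1433e-05 · 0.5787 = 0.00104

0.001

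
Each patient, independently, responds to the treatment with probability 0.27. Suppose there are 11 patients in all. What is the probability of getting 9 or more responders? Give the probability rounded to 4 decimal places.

0.0002

X ~ Binomial(11, 0.27); P(X ≥ 9) = Σ C(11,k) p^k (1−p)^(11−k) over k:
  k=9: C(11,9)·0.27^9·0.73^2 = 0.000224
  k=10: C(11,10)·0.27^10·0.73^1 = 0.000017
  k=11: C(11,11)·0.27^11·0.73^0 = 0.000001
Total = 0.000241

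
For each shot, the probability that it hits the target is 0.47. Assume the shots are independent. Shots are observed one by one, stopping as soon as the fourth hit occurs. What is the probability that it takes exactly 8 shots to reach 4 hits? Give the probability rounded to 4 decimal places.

0.1348

Y = trial on which the fourth success occurs; negative binomial, r=4, p=0.47.
P(Y=8) = C(7,3) · p^4 · (1−p)^4
= 35 · 0.048797 · 0.078905 = 0.134761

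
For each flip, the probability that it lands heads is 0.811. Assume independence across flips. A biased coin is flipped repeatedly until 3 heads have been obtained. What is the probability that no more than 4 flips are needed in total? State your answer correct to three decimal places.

Finishing within 4 flips ⇔ at least 3 successes in the first 4. With X ~ Binomial(4, 0.811), P(Y ≤ 4) = 1 − P(X ≤ 2).
  k=0: C(4,0)·0.811^0·0.189^4 = 0.00128
  k=1: C(4,1)·0.811^1·0.189^3 = 0.02190
  k=2: C(4,2)·0.811^2·0.189^2 = 0.14097
1 − 0.16414 = 0.83586

0.836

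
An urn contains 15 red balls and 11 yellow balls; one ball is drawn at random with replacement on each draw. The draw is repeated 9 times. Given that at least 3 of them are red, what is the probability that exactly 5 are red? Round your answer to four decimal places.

0.2673

X ~ Binomial(9, 0.576923). Want P(X=5 | X≥3) = P(X=5) / P(X≥3).
P(X=5) = C(9,5)·0.576923^5·0.423077^4 = 0.258011
P(X≥3) = 1 − 0.000434 − 0.005330 − 0.029072 = 0.965164
Ratio = 0.258011 / 0.965164 = 0.267323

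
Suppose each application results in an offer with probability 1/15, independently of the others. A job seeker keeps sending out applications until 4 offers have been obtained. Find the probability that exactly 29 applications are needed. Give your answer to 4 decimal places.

Y = trial on which the fourth success occurs; negative binomial, r=4, p=0.066667.
P(Y=29) = C(28,3) · p^4 · (1−p)^25
= 3276 · 1.9753e-05 · 0.1782 = 0.011532

0.0115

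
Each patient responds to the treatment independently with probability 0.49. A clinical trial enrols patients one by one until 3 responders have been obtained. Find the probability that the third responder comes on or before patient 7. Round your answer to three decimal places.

0.757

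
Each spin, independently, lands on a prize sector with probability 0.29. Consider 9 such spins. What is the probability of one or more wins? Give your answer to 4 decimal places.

0.9542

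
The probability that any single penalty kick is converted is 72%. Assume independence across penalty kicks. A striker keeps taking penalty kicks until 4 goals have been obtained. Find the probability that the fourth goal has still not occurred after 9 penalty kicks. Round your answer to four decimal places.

0.0179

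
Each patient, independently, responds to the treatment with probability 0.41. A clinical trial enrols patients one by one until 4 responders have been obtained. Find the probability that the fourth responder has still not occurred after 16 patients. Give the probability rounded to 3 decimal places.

0.056

Needing more than 16 patients ⇔ fewer than 4 successes in the first 16. With X ~ Binomial(16, 0.41), P(Y > 16) = P(X ≤ 3).
  k=0: C(16,0)·0.41^0·0.59^16 = 0.00022
  k=1: C(16,1)·0.41^1·0.59^15 = 0.00240
  k=2: C(16,2)·0.41^2·0.59^14 = 0.01249
  k=3: C(16,3)·0.41^3·0.59^13 = 0.04051
P(X ≤ 3) = 0.05562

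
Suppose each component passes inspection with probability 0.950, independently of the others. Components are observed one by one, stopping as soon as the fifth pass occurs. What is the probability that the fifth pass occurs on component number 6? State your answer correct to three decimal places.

0.193

Y = trial on which the fifth success occurs; negative binomial, r=5, p=0.95.
P(Y=6) = C(5,4) · p^5 · (1−p)^1
= 5 · 0.77378 · 0.05 = 0.19345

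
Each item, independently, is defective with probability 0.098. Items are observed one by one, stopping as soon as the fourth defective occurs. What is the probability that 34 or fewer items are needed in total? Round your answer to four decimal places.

0.4304

Finishing within 34 items ⇔ at least 4 successes in the first 34. With X ~ Binomial(34, 0.098), P(Y ≤ 34) = 1 − P(X ≤ 3).
  k=0: C(34,0)·0.098^0·0.902^34 = 0.029993
  k=1: C(34,1)·0.098^1·0.902^33 = 0.110795
  k=2: C(34,2)·0.098^2·0.902^32 = 0.198621
  k=3: C(34,3)·0.098^3·0.902^31 = 0.230183
1 − 0.569591 = 0.430409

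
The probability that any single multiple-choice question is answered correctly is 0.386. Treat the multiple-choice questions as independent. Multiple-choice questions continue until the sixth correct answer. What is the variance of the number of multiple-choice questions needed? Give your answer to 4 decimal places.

Y = total multiple-choice questions until the sixth success; negative binomial with r=6, p=0.386.
Var(Y) = r(1−p)/p² = 6·0.614 / 0.386² = 24.725496

24.7255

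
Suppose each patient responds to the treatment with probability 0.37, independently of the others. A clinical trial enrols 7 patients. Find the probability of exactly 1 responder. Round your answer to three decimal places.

X ~ Binomial(n=7, p=0.37).
P(X=1) = C(7,1) · p^1 · (1−p)^6
= 7 · 0.37 · 0.062524 = 0.16194

0.162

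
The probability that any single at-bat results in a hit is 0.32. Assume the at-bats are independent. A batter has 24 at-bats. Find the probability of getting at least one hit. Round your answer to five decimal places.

0.99990

P(at least one) = 1 − P(none) = 1 − (1 − 0.32)^24
= 1 − 0.0000955 = 0.9999045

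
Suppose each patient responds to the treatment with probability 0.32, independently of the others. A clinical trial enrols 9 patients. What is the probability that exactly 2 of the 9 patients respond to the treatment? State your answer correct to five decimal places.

0.24784

X ~ Binomial(n=9, p=0.32).
P(X=2) = C(9,2) · p^2 · (1−p)^7
= 36 · 0.1024 · 0.06723 = 0.2478363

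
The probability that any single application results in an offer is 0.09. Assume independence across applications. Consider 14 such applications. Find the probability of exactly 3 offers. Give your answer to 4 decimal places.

X ~ Binomial(n=14, p=0.09).
P(X=3) = C(14,3) · p^3 · (1−p)^11
= 364 · 0.000729 · 0.35437 = 0.094034

0.0940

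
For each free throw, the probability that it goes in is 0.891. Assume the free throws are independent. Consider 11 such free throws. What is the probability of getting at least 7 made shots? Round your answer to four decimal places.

0.9960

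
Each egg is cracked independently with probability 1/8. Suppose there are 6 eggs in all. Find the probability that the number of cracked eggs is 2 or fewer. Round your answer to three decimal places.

0.971

X ~ Binomial(6, 0.125); P(X ≤ 2) = Σ C(6,k) p^k (1−p)^(6−k) over k:
  k=0: C(6,0)·0.125^0·0.875^6 = 0.44880
  k=1: C(6,1)·0.125^1·0.875^5 = 0.38468
  k=2: C(6,2)·0.125^2·0.875^4 = 0.13739
Total = 0.97086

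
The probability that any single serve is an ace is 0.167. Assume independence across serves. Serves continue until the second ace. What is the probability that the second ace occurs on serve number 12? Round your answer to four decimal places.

0.0493

Y = trial on which the second success occurs; negative binomial, r=2, p=0.167.
P(Y=12) = C(11,1) · p^2 · (1−p)^10
= 11 · 0.027889 · 0.16086 = 0.049349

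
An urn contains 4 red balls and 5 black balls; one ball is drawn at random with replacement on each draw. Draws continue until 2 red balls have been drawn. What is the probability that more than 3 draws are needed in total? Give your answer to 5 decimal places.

0.58299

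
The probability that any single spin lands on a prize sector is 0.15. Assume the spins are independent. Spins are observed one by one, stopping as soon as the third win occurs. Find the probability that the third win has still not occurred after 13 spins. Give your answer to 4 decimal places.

Needing more than 13 spins ⇔ fewer than 3 successes in the first 13. With X ~ Binomial(13, 0.15), P(Y > 13) = P(X ≤ 2).
  k=0: C(13,0)·0.15^0·0.85^13 = 0.120905
  k=1: C(13,1)·0.15^1·0.85^12 = 0.277371
  k=2: C(13,2)·0.15^2·0.85^11 = 0.293687
P(X ≤ 2) = 0.691964

0.6920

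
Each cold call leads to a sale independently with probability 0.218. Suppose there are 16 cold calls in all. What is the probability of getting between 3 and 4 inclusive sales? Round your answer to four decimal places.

0.4522

X ~ Binomial(16, 0.218); P(3 ≤ X ≤ 4) = Σ C(16,k) p^k (1−p)^(16−k) over k:
  k=3: C(16,3)·0.218^3·0.782^13 = 0.237271
  k=4: C(16,4)·0.218^4·0.782^12 = 0.214970
Total = 0.452242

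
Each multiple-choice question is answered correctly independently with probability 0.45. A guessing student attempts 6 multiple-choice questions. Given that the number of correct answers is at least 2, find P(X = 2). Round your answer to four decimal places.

X ~ Binomial(6, 0.45). Want P(X=2 | X≥2) = P(X=2) / P(X≥2).
P(X=2) = C(6,2)·0.45^2·0.55^4 = 0.277950
P(X≥2) = 1 − 0.027681 − 0.135887 = 0.836433
Ratio = 0.277950 / 0.836433 = 0.332304

0.3323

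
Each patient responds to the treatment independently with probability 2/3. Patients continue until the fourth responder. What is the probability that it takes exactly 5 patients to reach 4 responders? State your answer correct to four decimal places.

Y = trial on which the fourth success occurs; negative binomial, r=4, p=0.666667.
P(Y=5) = C(4,3) · p^4 · (1−p)^1
= 4 · 0.19753 · 0.33333 = 0.263374

0.2634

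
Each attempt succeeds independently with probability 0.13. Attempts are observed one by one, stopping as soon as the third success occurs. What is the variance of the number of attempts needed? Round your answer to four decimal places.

154.4379

Y = total attempts until the third success; negative binomial with r=3, p=0.13.
Var(Y) = r(1−p)/p² = 3·0.87 / 0.13² = 154.437870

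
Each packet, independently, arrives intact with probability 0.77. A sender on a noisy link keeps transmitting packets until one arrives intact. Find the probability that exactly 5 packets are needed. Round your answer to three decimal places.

0.002

Geometric (trials to first success), p = 0.77.
P(Y = 5) = (1−p)^4 · p = 0.0027984 · 0.77 = 0.00215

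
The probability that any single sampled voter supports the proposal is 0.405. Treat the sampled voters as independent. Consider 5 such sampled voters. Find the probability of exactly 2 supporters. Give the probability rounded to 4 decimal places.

0.3455

X ~ Binomial(n=5, p=0.405).
P(X=2) = C(5,2) · p^2 · (1−p)^3
= 10 · 0.16403 · 0.21064 = 0.345510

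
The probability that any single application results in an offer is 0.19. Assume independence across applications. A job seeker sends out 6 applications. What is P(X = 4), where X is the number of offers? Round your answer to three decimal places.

X ~ Binomial(n=6, p=0.19).
P(X=4) = C(6,4) · p^4 · (1−p)^2
= 15 · 0.0013032 · 0.6561 = 0.01283

0.013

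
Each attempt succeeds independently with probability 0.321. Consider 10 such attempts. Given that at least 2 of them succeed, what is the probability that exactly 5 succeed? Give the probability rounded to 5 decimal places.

0.14075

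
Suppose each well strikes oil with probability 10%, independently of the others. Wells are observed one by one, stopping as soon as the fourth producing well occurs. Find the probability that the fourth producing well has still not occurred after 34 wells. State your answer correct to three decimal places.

Needing more than 34 wells ⇔ fewer than 4 successes in the first 34. With X ~ Binomial(34, 0.10), P(Y > 34) = P(X ≤ 3).
  k=0: C(34,0)·0.10^0·0.90^34 = 0.02781
  k=1: C(34,1)·0.10^1·0.90^33 = 0.10507
  k=2: C(34,2)·0.10^2·0.90^32 = 0.19263
  k=3: C(34,3)·0.10^3·0.90^31 = 0.22830
P(X ≤ 3) = 0.55382

0.554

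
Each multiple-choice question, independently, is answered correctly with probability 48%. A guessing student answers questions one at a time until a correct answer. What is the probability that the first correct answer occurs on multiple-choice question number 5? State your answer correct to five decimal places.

0.03510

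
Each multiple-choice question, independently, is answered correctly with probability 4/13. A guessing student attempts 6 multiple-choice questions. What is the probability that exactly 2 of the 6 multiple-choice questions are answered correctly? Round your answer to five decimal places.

X ~ Binomial(n=6, p=0.307692).
P(X=2) = C(6,2) · p^2 · (1−p)^4
= 15 · 0.094675 · 0.22972 = 0.3262279

0.32623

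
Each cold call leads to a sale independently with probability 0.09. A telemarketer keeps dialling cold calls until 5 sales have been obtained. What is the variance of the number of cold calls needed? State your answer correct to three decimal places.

561.728

Y = total cold calls until the fifth success; negative binomial with r=5, p=0.09.
Var(Y) = r(1−p)/p² = 5·0.91 / 0.09² = 561.72840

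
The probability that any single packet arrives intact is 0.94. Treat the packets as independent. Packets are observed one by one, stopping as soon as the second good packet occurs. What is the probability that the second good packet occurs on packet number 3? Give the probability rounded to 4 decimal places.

0.1060

Y = trial on which the second success occurs; negative binomial, r=2, p=0.94.
P(Y=3) = C(2,1) · p^2 · (1−p)^1
= 2 · 0.8836 · 0.06 = 0.106032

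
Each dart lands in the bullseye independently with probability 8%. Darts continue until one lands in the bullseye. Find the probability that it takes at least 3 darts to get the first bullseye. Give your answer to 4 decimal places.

Y = number of darts to the first success; geometric, p = 0.08.
P(Y > 2) = P(first 2 all fail) = (1−p)^2 = 0.846400

0.8464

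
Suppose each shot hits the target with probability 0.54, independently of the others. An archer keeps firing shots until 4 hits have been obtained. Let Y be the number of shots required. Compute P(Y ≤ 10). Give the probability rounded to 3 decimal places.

Finishing within 10 shots ⇔ at least 4 successes in the first 10. With X ~ Binomial(10, 0.54), P(Y ≤ 10) = 1 − P(X ≤ 3).
  k=0: C(10,0)·0.54^0·0.46^10 = 0.00042
  k=1: C(10,1)·0.54^1·0.46^9 = 0.00498
  k=2: C(10,2)·0.54^2·0.46^8 = 0.02631
  k=3: C(10,3)·0.54^3·0.46^7 = 0.08235
1 − 0.11406 = 0.88594

0.886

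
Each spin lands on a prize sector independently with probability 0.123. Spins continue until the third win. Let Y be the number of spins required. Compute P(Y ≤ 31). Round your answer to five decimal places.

0.75215

Finishing within 31 spins ⇔ at least 3 successes in the first 31. With X ~ Binomial(31, 0.123), P(Y ≤ 31) = 1 − P(X ≤ 2).
  k=0: C(31,0)·0.123^0·0.877^31 = 0.0170997
  k=1: C(31,1)·0.123^1·0.877^30 = 0.0743455
  k=2: C(31,2)·0.123^2·0.877^29 = 0.1564053
1 − 0.2478504 = 0.7521496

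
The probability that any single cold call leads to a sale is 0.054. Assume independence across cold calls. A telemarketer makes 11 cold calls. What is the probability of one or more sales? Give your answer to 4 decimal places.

P(at least one) = 1 − P(none) = 1 − (1 − 0.054)^11
= 1 − 0.543003 = 0.456997

0.4570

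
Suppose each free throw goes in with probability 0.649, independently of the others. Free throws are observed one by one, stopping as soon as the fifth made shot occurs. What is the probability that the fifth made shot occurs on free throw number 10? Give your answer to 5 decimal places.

0.07729

Y = trial on which the fifth success occurs; negative binomial, r=5, p=0.649.
P(Y=10) = C(9,4) · p^5 · (1−p)^5
= 126 · 0.11514 · 0.0053276 = 0.0772911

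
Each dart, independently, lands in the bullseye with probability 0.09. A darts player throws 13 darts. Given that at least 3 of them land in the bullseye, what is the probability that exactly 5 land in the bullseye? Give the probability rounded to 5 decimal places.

0.03392

X ~ Binomial(13, 0.09). Want P(X=5 | X≥3) = P(X=5) / P(X≥3).
P(X=5) = C(13,5)·0.09^5·0.91^8 = 0.0035737
P(X≥3) = 1 − 0.2934527 − 0.3772963 − 0.2238901 = 0.1053609
Ratio = 0.0035737 / 0.1053609 = 0.0339190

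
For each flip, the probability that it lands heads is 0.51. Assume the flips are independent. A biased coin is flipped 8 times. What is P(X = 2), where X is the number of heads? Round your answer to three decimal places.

X ~ Binomial(n=8, p=0.51).
P(X=2) = C(8,2) · p^2 · (1−p)^6
= 28 · 0.2601 · 0.013841 = 0.10080

0.101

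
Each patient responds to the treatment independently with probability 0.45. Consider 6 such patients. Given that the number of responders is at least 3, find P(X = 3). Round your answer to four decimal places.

0.5429

X ~ Binomial(6, 0.45). Want P(X=3 | X≥3) = P(X=3) / P(X≥3).
P(X=3) = C(6,3)·0.45^3·0.55^3 = 0.303218
P(X≥3) = 1 − 0.027681 − 0.135887 − 0.277950 = 0.558482
Ratio = 0.303218 / 0.558482 = 0.542933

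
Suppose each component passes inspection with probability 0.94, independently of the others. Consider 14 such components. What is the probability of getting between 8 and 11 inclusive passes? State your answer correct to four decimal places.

0.0478

X ~ Binomial(14, 0.94); P(8 ≤ X ≤ 11) = Σ C(14,k) p^k (1−p)^(14−k) over k:
  k=8: C(14,8)·0.94^8·0.06^6 = 0.000085
  k=9: C(14,9)·0.94^9·0.06^5 = 0.000892
  k=10: C(14,10)·0.94^10·0.06^4 = 0.006987
  k=11: C(14,11)·0.94^11·0.06^3 = 0.039807
Total = 0.047772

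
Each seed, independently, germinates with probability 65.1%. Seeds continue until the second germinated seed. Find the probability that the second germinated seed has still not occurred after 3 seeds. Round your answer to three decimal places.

0.280

Needing more than 3 seeds ⇔ fewer than 2 successes in the first 3. With X ~ Binomial(3, 0.651), P(Y > 3) = P(X ≤ 1).
  k=0: C(3,0)·0.651^0·0.349^3 = 0.04251
  k=1: C(3,1)·0.651^1·0.349^2 = 0.23788
P(X ≤ 1) = 0.28039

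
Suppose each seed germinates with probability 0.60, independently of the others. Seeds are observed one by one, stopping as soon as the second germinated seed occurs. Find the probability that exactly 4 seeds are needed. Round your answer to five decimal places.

Y = trial on which the second success occurs; negative binomial, r=2, p=0.60.
P(Y=4) = C(3,1) · p^2 · (1−p)^2
= 3 · 0.36 · 0.16 = 0.1728000

0.17280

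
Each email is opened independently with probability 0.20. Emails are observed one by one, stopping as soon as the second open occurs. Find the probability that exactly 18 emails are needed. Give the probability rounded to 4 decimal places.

0.0191

Y = trial on which the second success occurs; negative binomial, r=2, p=0.20.
P(Y=18) = C(17,1) · p^2 · (1−p)^16
= 17 · 0.04 · 0.028147 = 0.019140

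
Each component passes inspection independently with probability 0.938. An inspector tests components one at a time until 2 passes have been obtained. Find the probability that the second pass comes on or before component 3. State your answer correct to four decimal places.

0.9889

Finishing within 3 components ⇔ at least 2 successes in the first 3. With X ~ Binomial(3, 0.938), P(Y ≤ 3) = 1 − P(X ≤ 1).
  k=0: C(3,0)·0.938^0·0.062^3 = 0.000238
  k=1: C(3,1)·0.938^1·0.062^2 = 0.010817
1 − 0.011055 = 0.988945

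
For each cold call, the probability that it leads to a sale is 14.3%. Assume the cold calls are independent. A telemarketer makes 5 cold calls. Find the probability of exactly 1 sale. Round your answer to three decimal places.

0.386

X ~ Binomial(n=5, p=0.143).
P(X=1) = C(5,1) · p^1 · (1−p)^4
= 5 · 0.143 · 0.53942 = 0.38568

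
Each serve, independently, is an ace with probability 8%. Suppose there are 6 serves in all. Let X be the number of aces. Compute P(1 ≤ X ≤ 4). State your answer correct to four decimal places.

0.3936

X ~ Binomial(6, 0.08); P(1 ≤ X ≤ 4) = Σ C(6,k) p^k (1−p)^(6−k) over k:
  k=1: C(6,1)·0.08^1·0.92^5 = 0.316359
  k=2: C(6,2)·0.08^2·0.92^4 = 0.068774
  k=3: C(6,3)·0.08^3·0.92^3 = 0.007974
  k=4: C(6,4)·0.08^4·0.92^2 = 0.000520
Total = 0.393627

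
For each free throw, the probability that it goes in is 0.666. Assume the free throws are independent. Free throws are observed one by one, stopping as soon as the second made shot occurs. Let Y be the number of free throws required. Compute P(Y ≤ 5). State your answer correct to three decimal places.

Finishing within 5 free throws ⇔ at least 2 successes in the first 5. With X ~ Binomial(5, 0.666), P(Y ≤ 5) = 1 − P(X ≤ 1).
  k=0: C(5,0)·0.666^0·0.334^5 = 0.00416
  k=1: C(5,1)·0.666^1·0.334^4 = 0.04144
1 − 0.04560 = 0.95440

0.954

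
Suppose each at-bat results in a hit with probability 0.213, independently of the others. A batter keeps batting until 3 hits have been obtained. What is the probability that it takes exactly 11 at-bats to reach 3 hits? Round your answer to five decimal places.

Y = trial on which the third success occurs; negative binomial, r=3, p=0.213.
P(Y=11) = C(10,2) · p^3 · (1−p)^8
= 45 · 0.0096636 · 0.14716 = 0.0639955

0.06400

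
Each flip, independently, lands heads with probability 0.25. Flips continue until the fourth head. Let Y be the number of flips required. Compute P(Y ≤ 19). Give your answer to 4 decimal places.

Finishing within 19 flips ⇔ at least 4 successes in the first 19. With X ~ Binomial(19, 0.25), P(Y ≤ 19) = 1 − P(X ≤ 3).
  k=0: C(19,0)·0.25^0·0.75^19 = 0.004228
  k=1: C(19,1)·0.25^1·0.75^18 = 0.026779
  k=2: C(19,2)·0.25^2·0.75^17 = 0.080337
  k=3: C(19,3)·0.25^3·0.75^16 = 0.151748
1 − 0.263093 = 0.736907

0.7369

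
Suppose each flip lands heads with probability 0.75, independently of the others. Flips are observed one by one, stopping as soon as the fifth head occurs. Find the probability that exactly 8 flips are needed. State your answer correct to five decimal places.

Y = trial on which the fifth success occurs; negative binomial, r=5, p=0.75.
P(Y=8) = C(7,4) · p^5 · (1−p)^3
= 35 · 0.2373 · 0.015625 = 0.1297760

0.12978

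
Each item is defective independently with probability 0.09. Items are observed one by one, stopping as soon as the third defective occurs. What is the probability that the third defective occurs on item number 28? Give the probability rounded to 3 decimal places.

Y = trial on which the third success occurs; negative binomial, r=3, p=0.09.
P(Y=28) = C(27,2) · p^3 · (1−p)^25
= 351 · 0.000729 · 0.094631 = 0.02421

0.024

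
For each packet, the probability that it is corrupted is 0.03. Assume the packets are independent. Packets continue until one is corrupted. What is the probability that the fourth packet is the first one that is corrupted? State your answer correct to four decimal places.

0.0274

Geometric (trials to first success), p = 0.03.
P(Y = 4) = (1−p)^3 · p = 0.91267 · 0.03 = 0.027380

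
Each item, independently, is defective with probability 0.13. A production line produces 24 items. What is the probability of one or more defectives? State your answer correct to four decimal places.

P(at least one) = 1 − P(none) = 1 − (1 − 0.13)^24
= 1 − 0.035356 = 0.964644

0.9646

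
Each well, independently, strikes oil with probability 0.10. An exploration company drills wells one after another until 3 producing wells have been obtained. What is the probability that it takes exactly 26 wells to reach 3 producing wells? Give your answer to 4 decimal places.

0.0266

Y = trial on which the third success occurs; negative binomial, r=3, p=0.10.
P(Y=26) = C(25,2) · p^3 · (1−p)^23
= 300 · 0.001 · 0.088629 = 0.026589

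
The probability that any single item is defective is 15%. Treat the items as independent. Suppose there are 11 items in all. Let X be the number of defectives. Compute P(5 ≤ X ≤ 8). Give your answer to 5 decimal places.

0.01589

X ~ Binomial(11, 0.15); P(5 ≤ X ≤ 8) = Σ C(11,k) p^k (1−p)^(11−k) over k:
  k=5: C(11,5)·0.15^5·0.85^6 = 0.0132316
  k=6: C(11,6)·0.15^6·0.85^5 = 0.0023350
  k=7: C(11,7)·0.15^7·0.85^4 = 0.0002943
  k=8: C(11,8)·0.15^8·0.85^3 = 0.0000260
Total = 0.0158869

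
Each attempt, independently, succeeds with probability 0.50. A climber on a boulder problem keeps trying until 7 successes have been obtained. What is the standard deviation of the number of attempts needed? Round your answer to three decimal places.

3.742

Y = total attempts until the seventh success; negative binomial with r=7, p=0.50.
SD(Y) = √[r(1−p)/p²] = √(14.00000) = 3.74166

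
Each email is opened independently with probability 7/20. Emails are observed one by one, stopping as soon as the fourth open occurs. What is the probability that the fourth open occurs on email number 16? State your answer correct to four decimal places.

0.0388

Y = trial on which the fourth success occurs; negative binomial, r=4, p=0.35.
P(Y=16) = C(15,3) · p^4 · (1−p)^12
= 455 · 0.015006 · 0.005688 = 0.038837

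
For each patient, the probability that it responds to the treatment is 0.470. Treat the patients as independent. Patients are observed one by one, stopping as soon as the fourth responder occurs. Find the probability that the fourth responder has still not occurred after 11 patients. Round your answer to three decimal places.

0.157

Needing more than 11 patients ⇔ fewer than 4 successes in the first 11. With X ~ Binomial(11, 0.47), P(Y > 11) = P(X ≤ 3).
  k=0: C(11,0)·0.47^0·0.53^11 = 0.00093
  k=1: C(11,1)·0.47^1·0.53^10 = 0.00904
  k=2: C(11,2)·0.47^2·0.53^9 = 0.04009
  k=3: C(11,3)·0.47^3·0.53^8 = 0.10666
P(X ≤ 3) = 0.15671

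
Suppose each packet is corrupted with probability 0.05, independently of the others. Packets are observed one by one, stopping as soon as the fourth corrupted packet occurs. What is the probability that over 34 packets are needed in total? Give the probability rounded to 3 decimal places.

0.912

Needing more than 34 packets ⇔ fewer than 4 successes in the first 34. With X ~ Binomial(34, 0.05), P(Y > 34) = P(X ≤ 3).
  k=0: C(34,0)·0.05^0·0.95^34 = 0.17482
  k=1: C(34,1)·0.05^1·0.95^33 = 0.31284
  k=2: C(34,2)·0.05^2·0.95^32 = 0.27168
  k=3: C(34,3)·0.05^3·0.95^31 = 0.15252
P(X ≤ 3) = 0.91187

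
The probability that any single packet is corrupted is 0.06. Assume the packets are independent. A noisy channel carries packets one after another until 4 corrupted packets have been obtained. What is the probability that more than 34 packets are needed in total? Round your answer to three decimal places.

Needing more than 34 packets ⇔ fewer than 4 successes in the first 34. With X ~ Binomial(34, 0.06), P(Y > 34) = P(X ≤ 3).
  k=0: C(34,0)·0.06^0·0.94^34 = 0.12200
  k=1: C(34,1)·0.06^1·0.94^33 = 0.26476
  k=2: C(34,2)·0.06^2·0.94^32 = 0.27884
  k=3: C(34,3)·0.06^3·0.94^31 = 0.18985
P(X ≤ 3) = 0.85544

0.855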